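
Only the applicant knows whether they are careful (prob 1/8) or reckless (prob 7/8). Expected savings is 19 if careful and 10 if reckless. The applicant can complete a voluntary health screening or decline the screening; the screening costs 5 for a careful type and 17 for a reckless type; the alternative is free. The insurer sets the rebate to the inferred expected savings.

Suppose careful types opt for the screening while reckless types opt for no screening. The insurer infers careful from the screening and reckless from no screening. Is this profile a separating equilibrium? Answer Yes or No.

Under these beliefs, the screening earns rebate 19 and no screening earns rebate 10.
careful: the screening nets 19 − 5 = 14; no screening nets 10. careful prefers the screening.
reckless: the screening nets 19 − 17 = 2; no screening nets 10. reckless prefers no screening.
Neither type deviates, so the separating profile is an equilibrium.

Yes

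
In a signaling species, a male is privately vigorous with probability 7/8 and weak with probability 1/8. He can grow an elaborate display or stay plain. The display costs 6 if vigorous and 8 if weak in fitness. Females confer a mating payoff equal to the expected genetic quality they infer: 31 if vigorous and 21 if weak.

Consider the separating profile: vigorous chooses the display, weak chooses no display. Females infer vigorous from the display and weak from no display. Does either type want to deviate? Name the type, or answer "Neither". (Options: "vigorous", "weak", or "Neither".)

The display pays 31; no display pays 21.
vigorous: assigned the display, nets 31 − 6 = 25; deviating to no display nets 21.
weak: assigned no display, nets 21; deviating to the display nets 31 − 8 = 23.
The weak type gains 2 by deviating.

weak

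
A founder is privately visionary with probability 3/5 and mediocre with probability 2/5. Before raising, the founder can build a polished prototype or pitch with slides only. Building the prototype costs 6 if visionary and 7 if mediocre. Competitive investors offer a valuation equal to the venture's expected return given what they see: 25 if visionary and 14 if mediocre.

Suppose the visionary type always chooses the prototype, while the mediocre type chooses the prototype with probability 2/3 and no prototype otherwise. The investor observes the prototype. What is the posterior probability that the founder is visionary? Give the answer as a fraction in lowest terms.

P(the prototype) = (3/5)·1 + (2/5)·(2/3) = 13/15.
By Bayes' rule, P(visionary | the prototype) = (3/5) / (13/15) = 9/13.

9/13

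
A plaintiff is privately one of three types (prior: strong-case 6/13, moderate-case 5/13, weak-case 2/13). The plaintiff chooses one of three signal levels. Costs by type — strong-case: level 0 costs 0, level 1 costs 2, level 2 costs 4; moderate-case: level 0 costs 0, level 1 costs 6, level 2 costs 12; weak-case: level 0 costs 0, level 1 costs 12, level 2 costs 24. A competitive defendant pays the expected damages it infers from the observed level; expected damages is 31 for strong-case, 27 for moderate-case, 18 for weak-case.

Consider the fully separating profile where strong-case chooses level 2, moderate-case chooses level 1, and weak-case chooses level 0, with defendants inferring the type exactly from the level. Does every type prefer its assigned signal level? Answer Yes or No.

Yes

Separating settlements: level 2 → 31, level 1 → 27, level 0 → 18.
strong-case (assigned level 2): level 0: 18 − 0 = 18; level 1: 27 − 2 = 25; level 2: 31 − 4 = 27. strong-case stays.
moderate-case (assigned level 1): level 0: 18 − 0 = 18; level 1: 27 − 6 = 21; level 2: 31 − 12 = 19. moderate-case stays.
weak-case (assigned level 0): level 0: 18 − 0 = 18; level 1: 27 − 12 = 15; level 2: 31 − 24 = 7. weak-case stays.
Every type prefers its assigned level; separation holds.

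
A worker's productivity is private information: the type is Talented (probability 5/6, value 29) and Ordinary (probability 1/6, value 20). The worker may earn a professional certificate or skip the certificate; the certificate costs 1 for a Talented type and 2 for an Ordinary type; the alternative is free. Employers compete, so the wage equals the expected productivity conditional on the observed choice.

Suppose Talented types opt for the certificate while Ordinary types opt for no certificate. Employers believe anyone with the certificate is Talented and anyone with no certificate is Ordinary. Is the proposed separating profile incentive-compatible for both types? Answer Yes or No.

No

Under these beliefs, the certificate earns wage 29 and no certificate earns wage 20.
Talented: the certificate nets 29 − 1 = 28; no certificate nets 20. Talented prefers the certificate.
Ordinary: the certificate nets 29 − 2 = 27; no certificate nets 20. Ordinary would deviate to the certificate.
Ordinary has a profitable deviation, so the profile is not an equilibrium.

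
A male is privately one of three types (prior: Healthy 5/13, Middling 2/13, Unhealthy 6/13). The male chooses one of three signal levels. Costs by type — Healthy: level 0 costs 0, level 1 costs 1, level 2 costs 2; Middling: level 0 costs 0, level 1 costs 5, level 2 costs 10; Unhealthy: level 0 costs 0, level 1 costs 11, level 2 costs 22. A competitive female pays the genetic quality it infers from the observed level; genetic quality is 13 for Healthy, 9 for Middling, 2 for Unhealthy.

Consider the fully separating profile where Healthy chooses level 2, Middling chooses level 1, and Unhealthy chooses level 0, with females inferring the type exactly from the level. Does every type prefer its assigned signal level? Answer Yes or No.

Yes

Separating mating payoffs: level 2 → 13, level 1 → 9, level 0 → 2.
Healthy (assigned level 2): level 0: 2 − 0 = 2; level 1: 9 − 1 = 8; level 2: 13 − 2 = 11. Healthy stays.
Middling (assigned level 1): level 0: 2 − 0 = 2; level 1: 9 − 5 = 4; level 2: 13 − 10 = 3. Middling stays.
Unhealthy (assigned level 0): level 0: 2 − 0 = 2; level 1: 9 − 11 = -2; level 2: 13 − 22 = -9. Unhealthy stays.
Every type prefers its assigned level; separation holds.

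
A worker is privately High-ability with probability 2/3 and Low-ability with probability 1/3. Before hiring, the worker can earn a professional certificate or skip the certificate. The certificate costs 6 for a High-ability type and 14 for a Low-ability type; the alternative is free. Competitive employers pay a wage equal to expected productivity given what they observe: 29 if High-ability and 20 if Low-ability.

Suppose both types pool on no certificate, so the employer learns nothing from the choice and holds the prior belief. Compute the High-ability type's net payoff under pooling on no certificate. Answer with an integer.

Pooled wage = 2/3·29 + 1/3·20 = 26.
High-ability pays no cost for no certificate, so net payoff = 26.

26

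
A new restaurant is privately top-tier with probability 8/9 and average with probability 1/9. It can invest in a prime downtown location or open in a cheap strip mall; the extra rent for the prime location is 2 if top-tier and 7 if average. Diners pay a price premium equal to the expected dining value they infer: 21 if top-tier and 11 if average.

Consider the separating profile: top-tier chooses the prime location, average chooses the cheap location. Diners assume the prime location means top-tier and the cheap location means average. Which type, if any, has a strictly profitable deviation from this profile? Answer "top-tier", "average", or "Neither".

The prime location pays 21; the cheap location pays 11.
top-tier: assigned the prime location, nets 21 − 2 = 19; deviating to the cheap location nets 11.
average: assigned the cheap location, nets 11; deviating to the prime location nets 21 − 7 = 14.
The average type gains 3 by deviating.

average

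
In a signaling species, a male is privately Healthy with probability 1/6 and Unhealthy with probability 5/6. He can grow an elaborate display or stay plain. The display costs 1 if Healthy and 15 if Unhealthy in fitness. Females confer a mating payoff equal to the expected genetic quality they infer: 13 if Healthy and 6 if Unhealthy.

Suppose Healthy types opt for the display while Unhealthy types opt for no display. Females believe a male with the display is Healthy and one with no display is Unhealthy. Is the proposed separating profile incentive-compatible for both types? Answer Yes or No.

Yes

Under these beliefs, the display earns mating payoff 13 and no display earns mating payoff 6.
Healthy: the display nets 13 − 1 = 12; no display nets 6. Healthy prefers the display.
Unhealthy: the display nets 13 − 15 = -2; no display nets 6. Unhealthy prefers no display.
Neither type deviates, so the separating profile is an equilibrium.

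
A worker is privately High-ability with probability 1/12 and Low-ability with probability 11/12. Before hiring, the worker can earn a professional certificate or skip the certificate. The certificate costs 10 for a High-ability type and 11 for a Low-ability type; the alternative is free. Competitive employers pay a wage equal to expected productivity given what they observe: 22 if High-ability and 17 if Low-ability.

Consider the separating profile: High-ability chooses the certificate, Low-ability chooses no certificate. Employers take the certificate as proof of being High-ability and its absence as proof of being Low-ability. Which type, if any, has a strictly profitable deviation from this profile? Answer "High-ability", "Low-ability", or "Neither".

The certificate pays 22; no certificate pays 17.
High-ability: assigned the certificate, nets 22 − 10 = 12; deviating to no certificate nets 17.
Low-ability: assigned no certificate, nets 17; deviating to the certificate nets 22 − 11 = 11.
The High-ability type gains 5 by deviating.

High-ability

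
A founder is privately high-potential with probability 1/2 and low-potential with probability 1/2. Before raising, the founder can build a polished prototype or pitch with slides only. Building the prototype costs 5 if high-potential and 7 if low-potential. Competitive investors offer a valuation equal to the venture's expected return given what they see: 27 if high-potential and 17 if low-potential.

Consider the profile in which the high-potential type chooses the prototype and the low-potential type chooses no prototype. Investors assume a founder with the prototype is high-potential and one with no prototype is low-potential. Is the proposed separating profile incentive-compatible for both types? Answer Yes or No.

No

Under these beliefs, the prototype earns valuation 27 and no prototype earns valuation 17.
high-potential: the prototype nets 27 − 5 = 22; no prototype nets 17. high-potential prefers the prototype.
low-potential: the prototype nets 27 − 7 = 20; no prototype nets 17. low-potential would deviate to the prototype.
low-potential has a profitable deviation, so the profile is not an equilibrium.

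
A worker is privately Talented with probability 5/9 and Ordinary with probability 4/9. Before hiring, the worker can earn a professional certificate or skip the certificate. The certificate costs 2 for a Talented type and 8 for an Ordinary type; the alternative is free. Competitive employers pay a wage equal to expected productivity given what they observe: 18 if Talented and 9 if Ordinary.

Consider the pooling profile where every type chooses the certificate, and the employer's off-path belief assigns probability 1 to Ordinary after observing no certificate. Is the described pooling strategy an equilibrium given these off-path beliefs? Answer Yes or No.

No

On path, the employer holds the prior and pays 5/9·18 + 4/9·9 = 14. Off path (no certificate), believing Ordinary, it pays 9.
Talented: the certificate nets 14 − 2 = 12; no certificate nets 9. Talented stays.
Ordinary: the certificate nets 14 − 8 = 6; no certificate nets 9. Ordinary would deviate.
A type deviates, so pooling fails.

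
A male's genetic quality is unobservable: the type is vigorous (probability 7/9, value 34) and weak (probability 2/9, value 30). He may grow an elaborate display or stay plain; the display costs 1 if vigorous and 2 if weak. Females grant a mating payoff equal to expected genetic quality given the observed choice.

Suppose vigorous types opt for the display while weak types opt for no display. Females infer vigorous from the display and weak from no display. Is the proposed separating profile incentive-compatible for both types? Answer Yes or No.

Under these beliefs, the display earns mating payoff 34 and no display earns mating payoff 30.
vigorous: the display nets 34 − 1 = 33; no display nets 30. vigorous prefers the display.
weak: the display nets 34 − 2 = 32; no display nets 30. weak would deviate to the display.
weak has a profitable deviation, so the profile is not an equilibrium.

No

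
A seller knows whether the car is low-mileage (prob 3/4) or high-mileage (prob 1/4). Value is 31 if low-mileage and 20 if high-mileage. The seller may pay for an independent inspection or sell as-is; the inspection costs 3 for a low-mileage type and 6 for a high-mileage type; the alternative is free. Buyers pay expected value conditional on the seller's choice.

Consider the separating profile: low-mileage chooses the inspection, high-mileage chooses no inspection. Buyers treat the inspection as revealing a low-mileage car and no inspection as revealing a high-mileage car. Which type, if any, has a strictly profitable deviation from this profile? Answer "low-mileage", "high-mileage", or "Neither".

high-mileage

The inspection pays 31; no inspection pays 20.
low-mileage: assigned the inspection, nets 31 − 3 = 28; deviating to no inspection nets 20.
high-mileage: assigned no inspection, nets 20; deviating to the inspection nets 31 − 6 = 25.
The high-mileage type gains 5 by deviating.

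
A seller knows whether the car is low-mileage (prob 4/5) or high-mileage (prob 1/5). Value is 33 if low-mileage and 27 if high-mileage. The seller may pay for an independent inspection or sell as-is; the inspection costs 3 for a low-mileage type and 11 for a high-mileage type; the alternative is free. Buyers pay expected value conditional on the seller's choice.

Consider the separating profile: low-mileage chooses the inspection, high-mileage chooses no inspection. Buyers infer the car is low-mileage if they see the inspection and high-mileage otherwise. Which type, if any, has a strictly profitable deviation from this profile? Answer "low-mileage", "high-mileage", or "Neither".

Neither

The inspection pays 33; no inspection pays 27.
low-mileage: assigned the inspection, nets 33 − 3 = 30; deviating to no inspection nets 27.
high-mileage: assigned no inspection, nets 27; deviating to the inspection nets 33 − 11 = 22.
Both types strictly prefer their assigned action; no profitable deviation.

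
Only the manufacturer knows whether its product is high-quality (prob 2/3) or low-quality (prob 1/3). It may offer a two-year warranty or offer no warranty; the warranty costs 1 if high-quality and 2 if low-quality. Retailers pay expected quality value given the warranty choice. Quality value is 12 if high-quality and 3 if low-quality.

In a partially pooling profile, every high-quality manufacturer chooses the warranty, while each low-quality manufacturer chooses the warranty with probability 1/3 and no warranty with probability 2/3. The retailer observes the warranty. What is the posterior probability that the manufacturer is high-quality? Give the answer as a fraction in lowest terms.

6/7

P(the warranty) = (2/3)·1 + (1/3)·(1/3) = 7/9.
By Bayes' rule, P(high-quality | the warranty) = (2/3) / (7/9) = 6/7.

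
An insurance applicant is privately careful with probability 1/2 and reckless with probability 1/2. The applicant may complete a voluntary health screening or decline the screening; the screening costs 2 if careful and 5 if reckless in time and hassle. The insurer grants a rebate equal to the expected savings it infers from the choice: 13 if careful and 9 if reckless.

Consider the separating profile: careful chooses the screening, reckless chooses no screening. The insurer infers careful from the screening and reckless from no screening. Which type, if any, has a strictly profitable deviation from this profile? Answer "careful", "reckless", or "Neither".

The screening pays 13; no screening pays 9.
careful: assigned the screening, nets 13 − 2 = 11; deviating to no screening nets 9.
reckless: assigned no screening, nets 9; deviating to the screening nets 13 − 5 = 8.
Both types strictly prefer their assigned action; no profitable deviation.

Neither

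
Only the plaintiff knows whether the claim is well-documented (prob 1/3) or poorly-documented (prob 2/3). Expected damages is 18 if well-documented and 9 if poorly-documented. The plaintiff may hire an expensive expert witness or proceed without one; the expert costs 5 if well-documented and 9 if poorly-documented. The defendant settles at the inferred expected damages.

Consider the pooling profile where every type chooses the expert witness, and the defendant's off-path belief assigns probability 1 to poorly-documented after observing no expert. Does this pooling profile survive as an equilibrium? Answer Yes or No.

No

On path, the defendant holds the prior and pays 1/3·18 + 2/3·9 = 12. Off path (no expert), believing poorly-documented, it pays 9.
well-documented: the expert witness nets 12 − 5 = 7; no expert nets 9. well-documented would deviate.
poorly-documented: the expert witness nets 12 − 9 = 3; no expert nets 9. poorly-documented would deviate.
A type deviates, so pooling fails.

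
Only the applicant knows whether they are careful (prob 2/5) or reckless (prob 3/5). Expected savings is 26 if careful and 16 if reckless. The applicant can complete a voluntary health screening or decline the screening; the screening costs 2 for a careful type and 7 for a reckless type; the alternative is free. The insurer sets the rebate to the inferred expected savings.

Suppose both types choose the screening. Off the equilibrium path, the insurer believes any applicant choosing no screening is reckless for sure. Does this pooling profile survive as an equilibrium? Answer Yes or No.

On path, the insurer holds the prior and pays 2/5·26 + 3/5·16 = 20. Off path (no screening), believing reckless, it pays 16.
careful: the screening nets 20 − 2 = 18; no screening nets 16. careful stays.
reckless: the screening nets 20 − 7 = 13; no screening nets 16. reckless would deviate.
A type deviates, so pooling fails.

No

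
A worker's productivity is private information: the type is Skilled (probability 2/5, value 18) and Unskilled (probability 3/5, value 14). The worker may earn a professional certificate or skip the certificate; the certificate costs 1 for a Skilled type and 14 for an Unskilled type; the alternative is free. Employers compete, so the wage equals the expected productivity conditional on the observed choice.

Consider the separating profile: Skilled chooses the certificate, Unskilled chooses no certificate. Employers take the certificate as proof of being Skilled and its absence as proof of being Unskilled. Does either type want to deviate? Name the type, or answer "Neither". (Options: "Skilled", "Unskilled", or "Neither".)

The certificate pays 18; no certificate pays 14.
Skilled: assigned the certificate, nets 18 − 1 = 17; deviating to no certificate nets 14.
Unskilled: assigned no certificate, nets 14; deviating to the certificate nets 18 − 14 = 4.
Both types strictly prefer their assigned action; no profitable deviation.

Neither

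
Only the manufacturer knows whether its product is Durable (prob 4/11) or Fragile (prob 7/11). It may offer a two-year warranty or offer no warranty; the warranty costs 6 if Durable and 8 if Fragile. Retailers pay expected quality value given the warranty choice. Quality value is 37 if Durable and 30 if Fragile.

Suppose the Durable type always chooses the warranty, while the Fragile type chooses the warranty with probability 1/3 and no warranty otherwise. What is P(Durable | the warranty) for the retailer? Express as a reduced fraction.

P(the warranty) = (4/11)·1 + (7/11)·(1/3) = 19/33.
By Bayes' rule, P(Durable | the warranty) = (4/11) / (19/33) = 12/19.

12/19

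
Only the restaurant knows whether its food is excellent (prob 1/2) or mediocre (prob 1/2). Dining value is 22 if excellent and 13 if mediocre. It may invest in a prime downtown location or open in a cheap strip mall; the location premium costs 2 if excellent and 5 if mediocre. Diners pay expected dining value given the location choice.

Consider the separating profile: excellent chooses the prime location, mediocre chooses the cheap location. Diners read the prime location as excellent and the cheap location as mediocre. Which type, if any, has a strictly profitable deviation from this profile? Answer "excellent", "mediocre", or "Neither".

mediocre

The prime location pays 22; the cheap location pays 13.
excellent: assigned the prime location, nets 22 − 2 = 20; deviating to the cheap location nets 13.
mediocre: assigned the cheap location, nets 13; deviating to the prime location nets 22 − 5 = 17.
The mediocre type gains 4 by deviating.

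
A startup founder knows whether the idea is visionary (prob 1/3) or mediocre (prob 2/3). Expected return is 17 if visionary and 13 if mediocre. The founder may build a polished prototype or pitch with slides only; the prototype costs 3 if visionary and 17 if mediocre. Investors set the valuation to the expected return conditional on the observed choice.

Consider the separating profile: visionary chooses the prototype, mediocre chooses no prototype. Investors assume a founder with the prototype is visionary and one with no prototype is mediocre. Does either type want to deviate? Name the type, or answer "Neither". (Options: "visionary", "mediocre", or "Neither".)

The prototype pays 17; no prototype pays 13.
visionary: assigned the prototype, nets 17 − 3 = 14; deviating to no prototype nets 13.
mediocre: assigned no prototype, nets 13; deviating to the prototype nets 17 − 17 = 0.
Both types strictly prefer their assigned action; no profitable deviation.

Neither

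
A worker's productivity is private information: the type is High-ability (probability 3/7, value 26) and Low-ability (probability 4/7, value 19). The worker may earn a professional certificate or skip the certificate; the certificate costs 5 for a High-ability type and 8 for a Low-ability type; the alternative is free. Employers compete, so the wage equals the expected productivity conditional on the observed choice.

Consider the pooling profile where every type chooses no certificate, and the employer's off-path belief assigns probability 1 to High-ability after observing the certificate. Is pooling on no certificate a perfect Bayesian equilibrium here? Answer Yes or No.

On path, the employer holds the prior and pays 3/7·26 + 4/7·19 = 22. Off path (the certificate), believing High-ability, it pays 26.
High-ability: no certificate nets 22; the certificate nets 26 − 5 = 21. High-ability stays.
Low-ability: no certificate nets 22; the certificate nets 26 − 8 = 18. Low-ability stays.
No type deviates, so pooling is sustained.

Yes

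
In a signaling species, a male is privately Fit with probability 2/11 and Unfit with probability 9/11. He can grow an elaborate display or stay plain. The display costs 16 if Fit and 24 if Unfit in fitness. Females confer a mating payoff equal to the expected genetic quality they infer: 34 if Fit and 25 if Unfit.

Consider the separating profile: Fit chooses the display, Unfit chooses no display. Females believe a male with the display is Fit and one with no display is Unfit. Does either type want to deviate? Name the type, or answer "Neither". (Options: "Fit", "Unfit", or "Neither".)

Fit

The display pays 34; no display pays 25.
Fit: assigned the display, nets 34 − 16 = 18; deviating to no display nets 25.
Unfit: assigned no display, nets 25; deviating to the display nets 34 − 24 = 10.
The Fit type gains 7 by deviating.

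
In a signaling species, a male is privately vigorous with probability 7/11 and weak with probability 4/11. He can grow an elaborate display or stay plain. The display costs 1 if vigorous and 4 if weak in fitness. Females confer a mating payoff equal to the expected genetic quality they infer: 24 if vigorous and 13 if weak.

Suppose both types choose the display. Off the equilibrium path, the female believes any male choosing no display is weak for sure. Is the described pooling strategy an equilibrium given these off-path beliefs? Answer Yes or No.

On path, the female holds the prior and pays 7/11·24 + 4/11·13 = 20. Off path (no display), believing weak, it pays 13.
vigorous: the display nets 20 − 1 = 19; no display nets 13. vigorous stays.
weak: the display nets 20 − 4 = 16; no display nets 13. weak stays.
No type deviates, so pooling is sustained.

Yes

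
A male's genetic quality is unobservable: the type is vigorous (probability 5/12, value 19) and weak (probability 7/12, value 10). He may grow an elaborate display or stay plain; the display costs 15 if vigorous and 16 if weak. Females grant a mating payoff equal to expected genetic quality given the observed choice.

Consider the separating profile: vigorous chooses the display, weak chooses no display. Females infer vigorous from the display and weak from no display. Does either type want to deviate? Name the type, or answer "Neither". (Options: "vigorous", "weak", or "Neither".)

vigorous

The display pays 19; no display pays 10.
vigorous: assigned the display, nets 19 − 15 = 4; deviating to no display nets 10.
weak: assigned no display, nets 10; deviating to the display nets 19 − 16 = 3.
The vigorous type gains 6 by deviating.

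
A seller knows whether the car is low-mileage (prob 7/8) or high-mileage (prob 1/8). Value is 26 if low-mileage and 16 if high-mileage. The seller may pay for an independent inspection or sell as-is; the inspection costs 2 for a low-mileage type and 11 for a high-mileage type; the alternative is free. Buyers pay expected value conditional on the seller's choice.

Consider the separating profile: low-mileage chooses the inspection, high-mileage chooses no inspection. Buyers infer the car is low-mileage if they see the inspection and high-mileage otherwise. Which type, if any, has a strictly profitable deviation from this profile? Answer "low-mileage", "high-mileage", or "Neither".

The inspection pays 26; no inspection pays 16.
low-mileage: assigned the inspection, nets 26 − 2 = 24; deviating to no inspection nets 16.
high-mileage: assigned no inspection, nets 16; deviating to the inspection nets 26 − 11 = 15.
Both types strictly prefer their assigned action; no profitable deviation.

Neither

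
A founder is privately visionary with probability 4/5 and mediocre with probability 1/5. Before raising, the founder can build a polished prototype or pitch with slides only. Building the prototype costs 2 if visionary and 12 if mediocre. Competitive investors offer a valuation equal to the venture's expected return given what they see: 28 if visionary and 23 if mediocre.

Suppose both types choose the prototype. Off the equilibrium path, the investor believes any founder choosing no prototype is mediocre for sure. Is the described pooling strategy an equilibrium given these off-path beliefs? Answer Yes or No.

No

On path, the investor holds the prior and pays 4/5·28 + 1/5·23 = 27. Off path (no prototype), believing mediocre, it pays 23.
visionary: the prototype nets 27 − 2 = 25; no prototype nets 23. visionary stays.
mediocre: the prototype nets 27 − 12 = 15; no prototype nets 23. mediocre would deviate.
A type deviates, so pooling fails.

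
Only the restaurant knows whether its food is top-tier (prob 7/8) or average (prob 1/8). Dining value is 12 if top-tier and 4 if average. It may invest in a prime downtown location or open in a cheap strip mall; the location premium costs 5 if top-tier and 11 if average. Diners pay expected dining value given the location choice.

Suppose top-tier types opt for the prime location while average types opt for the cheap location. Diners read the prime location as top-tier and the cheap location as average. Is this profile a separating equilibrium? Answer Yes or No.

Under these beliefs, the prime location earns price premium 12 and the cheap location earns price premium 4.
top-tier: the prime location nets 12 − 5 = 7; the cheap location nets 4. top-tier prefers the prime location.
average: the prime location nets 12 − 11 = 1; the cheap location nets 4. average prefers the cheap location.
Neither type deviates, so the separating profile is an equilibrium.

Yes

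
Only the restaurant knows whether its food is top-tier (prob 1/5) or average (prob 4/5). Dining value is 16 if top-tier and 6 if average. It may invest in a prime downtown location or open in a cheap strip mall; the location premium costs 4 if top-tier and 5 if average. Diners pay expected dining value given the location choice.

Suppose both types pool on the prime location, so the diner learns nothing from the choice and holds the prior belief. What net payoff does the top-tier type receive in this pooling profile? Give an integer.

4

Pooled price premium = 1/5·16 + 4/5·6 = 8.
top-tier pays cost 4 for the prime location, so net payoff = 8 − 4 = 4.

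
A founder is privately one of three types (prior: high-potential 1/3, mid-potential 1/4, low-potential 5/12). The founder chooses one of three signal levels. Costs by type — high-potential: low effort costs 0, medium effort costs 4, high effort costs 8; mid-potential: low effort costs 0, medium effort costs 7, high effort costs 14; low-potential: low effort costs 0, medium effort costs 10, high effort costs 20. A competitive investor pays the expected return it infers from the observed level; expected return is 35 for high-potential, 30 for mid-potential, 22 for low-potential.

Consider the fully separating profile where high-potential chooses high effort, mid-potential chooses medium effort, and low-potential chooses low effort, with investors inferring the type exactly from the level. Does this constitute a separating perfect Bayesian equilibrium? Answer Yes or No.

Separating valuations: high effort → 35, medium effort → 30, low effort → 22.
high-potential (assigned high effort): low effort: 22 − 0 = 22; medium effort: 30 − 4 = 26; high effort: 35 − 8 = 27. high-potential stays.
mid-potential (assigned medium effort): low effort: 22 − 0 = 22; medium effort: 30 − 7 = 23; high effort: 35 − 14 = 21. mid-potential stays.
low-potential (assigned low effort): low effort: 22 − 0 = 22; medium effort: 30 − 10 = 20; high effort: 35 − 20 = 15. low-potential stays.
Every type prefers its assigned level; separation holds.

Yes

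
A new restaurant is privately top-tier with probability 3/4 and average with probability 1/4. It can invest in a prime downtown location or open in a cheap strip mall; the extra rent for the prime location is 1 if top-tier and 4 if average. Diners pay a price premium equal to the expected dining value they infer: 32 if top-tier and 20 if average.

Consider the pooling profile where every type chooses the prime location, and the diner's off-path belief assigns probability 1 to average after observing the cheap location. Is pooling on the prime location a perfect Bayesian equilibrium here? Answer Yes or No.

On path, the diner holds the prior and pays 3/4·32 + 1/4·20 = 29. Off path (the cheap location), believing average, it pays 20.
top-tier: the prime location nets 29 − 1 = 28; the cheap location nets 20. top-tier stays.
average: the prime location nets 29 − 4 = 25; the cheap location nets 20. average stays.
No type deviates, so pooling is sustained.

Yes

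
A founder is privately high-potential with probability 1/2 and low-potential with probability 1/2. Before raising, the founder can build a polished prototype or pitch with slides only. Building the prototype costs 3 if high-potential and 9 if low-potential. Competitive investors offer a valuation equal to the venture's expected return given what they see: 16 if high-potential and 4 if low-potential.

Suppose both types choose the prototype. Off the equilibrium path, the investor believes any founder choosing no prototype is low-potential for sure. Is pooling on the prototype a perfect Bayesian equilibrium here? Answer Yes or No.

No

On path, the investor holds the prior and pays 1/2·16 + 1/2·4 = 10. Off path (no prototype), believing low-potential, it pays 4.
high-potential: the prototype nets 10 − 3 = 7; no prototype nets 4. high-potential stays.
low-potential: the prototype nets 10 − 9 = 1; no prototype nets 4. low-potential would deviate.
A type deviates, so pooling fails.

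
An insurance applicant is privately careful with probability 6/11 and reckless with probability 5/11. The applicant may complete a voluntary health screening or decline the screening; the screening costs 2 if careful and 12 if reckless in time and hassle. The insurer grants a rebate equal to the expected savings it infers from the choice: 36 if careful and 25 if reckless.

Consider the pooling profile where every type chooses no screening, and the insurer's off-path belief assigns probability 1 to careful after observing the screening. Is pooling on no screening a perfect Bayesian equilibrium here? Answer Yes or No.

No

On path, the insurer holds the prior and pays 6/11·36 + 5/11·25 = 31. Off path (the screening), believing careful, it pays 36.
careful: no screening nets 31; the screening nets 36 − 2 = 34. careful would deviate.
reckless: no screening nets 31; the screening nets 36 − 12 = 24. reckless stays.
A type deviates, so pooling fails.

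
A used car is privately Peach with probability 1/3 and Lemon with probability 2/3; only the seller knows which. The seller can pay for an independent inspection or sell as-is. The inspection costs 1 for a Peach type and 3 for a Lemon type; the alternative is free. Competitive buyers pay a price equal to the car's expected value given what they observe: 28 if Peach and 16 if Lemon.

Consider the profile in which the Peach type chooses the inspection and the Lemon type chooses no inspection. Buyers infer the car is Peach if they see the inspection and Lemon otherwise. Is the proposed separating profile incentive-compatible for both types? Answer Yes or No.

Under these beliefs, the inspection earns price 28 and no inspection earns price 16.
Peach: the inspection nets 28 − 1 = 27; no inspection nets 16. Peach prefers the inspection.
Lemon: the inspection nets 28 − 3 = 25; no inspection nets 16. Lemon would deviate to the inspection.
Lemon has a profitable deviation, so the profile is not an equilibrium.

No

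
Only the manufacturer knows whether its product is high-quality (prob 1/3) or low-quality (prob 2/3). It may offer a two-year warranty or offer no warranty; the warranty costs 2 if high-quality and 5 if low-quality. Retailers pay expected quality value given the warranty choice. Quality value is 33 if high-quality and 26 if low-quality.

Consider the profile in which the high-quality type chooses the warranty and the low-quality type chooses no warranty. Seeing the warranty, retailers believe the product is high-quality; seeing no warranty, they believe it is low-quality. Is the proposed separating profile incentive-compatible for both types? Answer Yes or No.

Under these beliefs, the warranty earns price 33 and no warranty earns price 26.
high-quality: the warranty nets 33 − 2 = 31; no warranty nets 26. high-quality prefers the warranty.
low-quality: the warranty nets 33 − 5 = 28; no warranty nets 26. low-quality would deviate to the warranty.
low-quality has a profitable deviation, so the profile is not an equilibrium.

No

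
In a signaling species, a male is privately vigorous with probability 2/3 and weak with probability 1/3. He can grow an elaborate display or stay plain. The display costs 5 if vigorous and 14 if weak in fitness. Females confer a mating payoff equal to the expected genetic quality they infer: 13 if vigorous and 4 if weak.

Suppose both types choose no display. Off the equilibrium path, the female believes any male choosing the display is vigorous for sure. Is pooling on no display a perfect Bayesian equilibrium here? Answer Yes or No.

On path, the female holds the prior and pays 2/3·13 + 1/3·4 = 10. Off path (the display), believing vigorous, it pays 13.
vigorous: no display nets 10; the display nets 13 − 5 = 8. vigorous stays.
weak: no display nets 10; the display nets 13 − 14 = -1. weak stays.
No type deviates, so pooling is sustained.

Yes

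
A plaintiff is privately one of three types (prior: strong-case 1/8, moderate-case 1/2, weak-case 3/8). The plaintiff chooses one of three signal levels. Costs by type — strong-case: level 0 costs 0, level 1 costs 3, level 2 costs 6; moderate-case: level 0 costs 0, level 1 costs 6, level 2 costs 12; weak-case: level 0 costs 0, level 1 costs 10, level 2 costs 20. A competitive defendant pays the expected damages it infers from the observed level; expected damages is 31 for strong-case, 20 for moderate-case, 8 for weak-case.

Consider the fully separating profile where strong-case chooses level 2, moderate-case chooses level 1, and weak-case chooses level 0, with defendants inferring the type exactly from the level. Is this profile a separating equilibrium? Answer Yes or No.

No

Separating settlements: level 2 → 31, level 1 → 20, level 0 → 8.
strong-case (assigned level 2): level 0: 8 − 0 = 8; level 1: 20 − 3 = 17; level 2: 31 − 6 = 25. strong-case stays.
moderate-case (assigned level 1): level 0: 8 − 0 = 8; level 1: 20 − 6 = 14; level 2: 31 − 12 = 19. moderate-case prefers level 2.
weak-case (assigned level 0): level 0: 8 − 0 = 8; level 1: 20 − 10 = 10; level 2: 31 − 20 = 11. weak-case prefers level 2.
At least one type deviates; the separating profile fails.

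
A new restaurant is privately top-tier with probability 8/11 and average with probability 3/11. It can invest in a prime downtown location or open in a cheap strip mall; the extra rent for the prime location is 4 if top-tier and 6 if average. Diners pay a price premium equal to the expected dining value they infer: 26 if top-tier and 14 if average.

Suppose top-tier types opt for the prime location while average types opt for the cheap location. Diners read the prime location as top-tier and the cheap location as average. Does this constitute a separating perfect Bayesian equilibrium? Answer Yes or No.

No

Under these beliefs, the prime location earns price premium 26 and the cheap location earns price premium 14.
top-tier: the prime location nets 26 − 4 = 22; the cheap location nets 14. top-tier prefers the prime location.
average: the prime location nets 26 − 6 = 20; the cheap location nets 14. average would deviate to the prime location.
average has a profitable deviation, so the profile is not an equilibrium.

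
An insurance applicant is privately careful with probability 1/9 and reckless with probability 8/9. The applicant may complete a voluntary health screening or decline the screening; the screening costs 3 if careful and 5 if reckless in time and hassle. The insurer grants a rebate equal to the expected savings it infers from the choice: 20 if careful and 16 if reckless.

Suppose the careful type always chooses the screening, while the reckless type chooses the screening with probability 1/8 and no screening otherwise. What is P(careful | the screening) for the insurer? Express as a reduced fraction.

1/2

P(the screening) = (1/9)·1 + (8/9)·(1/8) = 2/9.
By Bayes' rule, P(careful | the screening) = (1/9) / (2/9) = 1/2.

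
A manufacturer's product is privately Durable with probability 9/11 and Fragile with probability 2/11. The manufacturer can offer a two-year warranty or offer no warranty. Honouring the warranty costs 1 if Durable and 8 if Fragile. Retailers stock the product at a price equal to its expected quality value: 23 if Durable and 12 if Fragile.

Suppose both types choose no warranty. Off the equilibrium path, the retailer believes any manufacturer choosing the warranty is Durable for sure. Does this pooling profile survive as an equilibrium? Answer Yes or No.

No

On path, the retailer holds the prior and pays 9/11·23 + 2/11·12 = 21. Off path (the warranty), believing Durable, it pays 23.
Durable: no warranty nets 21; the warranty nets 23 − 1 = 22. Durable would deviate.
Fragile: no warranty nets 21; the warranty nets 23 − 8 = 15. Fragile stays.
A type deviates, so pooling fails.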